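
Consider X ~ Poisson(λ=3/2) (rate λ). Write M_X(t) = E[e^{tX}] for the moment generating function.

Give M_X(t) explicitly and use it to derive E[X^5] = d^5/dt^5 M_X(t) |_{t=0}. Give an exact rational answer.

M_X(t) = e^(3*e^(t)/2 - 3/2)
dM/dt = 3*e^(-3/2)*e^(t)*e^(3*e^(t)/2)/2
d^2M/dt^2 = (9*e^(2*t)*e^(3*e^(t)/2) + 6*e^(t)*e^(3*e^(t)/2))*e^(-3/2)/4
d^3M/dt^3 = (27*e^(3*t)*e^(3*e^(t)/2) + 54*e^(2*t)*e^(3*e^(t)/2) + 12*e^(t)*e^(3*e^(t)/2))*e^(-3/2)/8
d^4M/dt^4 = (81*e^(4*t)*e^(3*e^(t)/2) + 324*e^(3*t)*e^(3*e^(t)/2) + 252*e^(2*t)*e^(3*e^(t)/2) + 24*e^(t)*e^(3*e^(t)/2))*e^(-3/2)/16
d^5M/dt^5 = (243*e^(5*t)*e^(3*e^(t)/2) + 1620*e^(4*t)*e^(3*e^(t)/2) + 2700*e^(3*t)*e^(3*e^(t)/2) + 1080*e^(2*t)*e^(3*e^(t)/2) + 48*e^(t)*e^(3*e^(t)/2))*e^(-3/2)/32

E[X^5] = d^5M/dt^5 |_{t=0} = 5691/32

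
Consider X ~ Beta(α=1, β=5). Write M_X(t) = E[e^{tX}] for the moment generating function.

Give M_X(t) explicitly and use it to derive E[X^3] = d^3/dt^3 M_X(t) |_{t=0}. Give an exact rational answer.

M_X(t) = ₁F₁(1; 6; t)
M′(t) = ₁F₁(2; 7; t)/6
M′′(t) = ₁F₁(3; 8; t)/21
M′′′(t) = ₁F₁(4; 9; t)/56

E[X^3] = M′′′(0) = 1/56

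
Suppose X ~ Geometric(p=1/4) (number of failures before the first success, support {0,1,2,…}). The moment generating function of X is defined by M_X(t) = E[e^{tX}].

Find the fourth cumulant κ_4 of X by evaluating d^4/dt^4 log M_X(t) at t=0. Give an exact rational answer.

M_X(t) = 1/(4*(1 - 3*e^(t)/4))
K_X(t) = log M_X(t) = -log(1 - 3*e^(t)/4) - 2*log(2)
K′(t) = -3*e^(t)/(3*e^(t) - 4)
K′′(t) = 12*e^(t)/(9*e^(2*t) - 24*e^(t) + 16)
K′′′(t) = (-36*e^(2*t) - 48*e^(t))/(27*e^(3*t) - 108*e^(2*t) + 144*e^(t) - 64)
K′′′′(t) = (108*e^(3*t) + 576*e^(2*t) + 192*e^(t))/(81*e^(4*t) - 432*e^(3*t) + 864*e^(2*t) - 768*e^(t) + 256)

κ_4 = K′′′′(0) = 876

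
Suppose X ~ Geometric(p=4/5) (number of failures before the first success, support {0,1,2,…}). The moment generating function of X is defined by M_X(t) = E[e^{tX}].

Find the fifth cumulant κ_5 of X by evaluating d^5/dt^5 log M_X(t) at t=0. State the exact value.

M_X(t) = 4/(5*(1 - e^(t)/5))
K_X(t) = log M_X(t) = -log(1 - e^(t)/5) - log(5) + 2*log(2)
K^(5)(t) = (-5*e^(4*t) - 275*e^(3*t) - 1375*e^(2*t) - 625*e^(t))/(e^(5*t) - 25*e^(4*t) + 250*e^(3*t) - 1250*e^(2*t) + 3125*e^(t) - 3125)

κ_5 = K^(5)(0) = 285/128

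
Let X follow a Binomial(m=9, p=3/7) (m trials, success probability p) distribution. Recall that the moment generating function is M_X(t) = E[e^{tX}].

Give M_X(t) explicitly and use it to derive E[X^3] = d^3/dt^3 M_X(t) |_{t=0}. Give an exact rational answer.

M_X(t) = (3*e^(t)/7 + 4/7)^9

E[X^3] = M′′′(0) = 4077/49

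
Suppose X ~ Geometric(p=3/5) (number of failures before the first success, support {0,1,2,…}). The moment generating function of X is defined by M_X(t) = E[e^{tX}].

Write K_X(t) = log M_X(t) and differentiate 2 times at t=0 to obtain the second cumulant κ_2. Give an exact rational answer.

M_X(t) = 3/(5*(1 - 2*e^(t)/5))
K_X(t) = log M_X(t) = -log(1 - 2*e^(t)/5) - log(5) + log(3)
D^2[K](t) = 10*e^(t)/(4*e^(2*t) - 20*e^(t) + 25)

κ_2 = D^2[K](0) = 10/9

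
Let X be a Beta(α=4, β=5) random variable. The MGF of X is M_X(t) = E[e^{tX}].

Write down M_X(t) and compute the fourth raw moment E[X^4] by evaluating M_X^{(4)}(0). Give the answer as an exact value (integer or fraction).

M_X(t) = ₁F₁(4; 9; t)
D^4[M](t) = 7*₁F₁(8; 13; t)/99

E[X^4] = D^4[M](0) = 7/99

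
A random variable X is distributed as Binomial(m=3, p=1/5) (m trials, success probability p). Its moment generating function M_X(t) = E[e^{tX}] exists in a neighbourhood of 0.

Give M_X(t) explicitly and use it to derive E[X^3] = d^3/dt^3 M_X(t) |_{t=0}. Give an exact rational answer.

E[X^3] = M′′′(0) = 171/125

M_X(t) = (e^(t)/5 + 4/5)^3
M′(t) = 3*e^(3*t)/125 + 24*e^(2*t)/125 + 48*e^(t)/125
M′′(t) = 9*e^(3*t)/125 + 48*e^(2*t)/125 + 48*e^(t)/125
M′′′(t) = 27*e^(3*t)/125 + 96*e^(2*t)/125 + 48*e^(t)/125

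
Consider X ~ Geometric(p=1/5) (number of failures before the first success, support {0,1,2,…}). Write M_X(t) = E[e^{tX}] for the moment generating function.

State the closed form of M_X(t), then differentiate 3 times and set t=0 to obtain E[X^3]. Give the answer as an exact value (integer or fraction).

M_X(t) = 1/(5*(1 - 4*e^(t)/5))
M′(t) = 4*e^(t)/(16*e^(2*t) - 40*e^(t) + 25)
M′′(t) = (-16*e^(2*t) - 20*e^(t))/(64*e^(3*t) - 240*e^(2*t) + 300*e^(t) - 125)
M′′′(t) = (64*e^(3*t) + 320*e^(2*t) + 100*e^(t))/(256*e^(4*t) - 1280*e^(3*t) + 2400*e^(2*t) - 2000*e^(t) + 625)

E[X^3] = M′′′(0) = 484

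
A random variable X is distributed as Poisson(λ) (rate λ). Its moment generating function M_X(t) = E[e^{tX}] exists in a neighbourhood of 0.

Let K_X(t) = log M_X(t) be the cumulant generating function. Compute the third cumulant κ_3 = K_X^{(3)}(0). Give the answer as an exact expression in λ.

κ_3 = D^3[K](0) = λ

M_X(t) = e^(λ*(e^(t) - 1))
K_X(t) = log M_X(t) = λ*(e^(t) - 1)
D^3[K](t) = λ*e^(t)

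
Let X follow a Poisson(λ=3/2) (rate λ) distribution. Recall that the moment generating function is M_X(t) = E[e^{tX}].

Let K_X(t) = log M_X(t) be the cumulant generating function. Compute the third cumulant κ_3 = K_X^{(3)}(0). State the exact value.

κ_3 = d^3K/dt^3 |_{t=0} = 3/2

M_X(t) = e^(3*e^(t)/2 - 3/2)
K_X(t) = log M_X(t) = 3*e^(t)/2 - 3/2
dK/dt = 3*e^(t)/2
d^2K/dt^2 = 3*e^(t)/2
d^3K/dt^3 = 3*e^(t)/2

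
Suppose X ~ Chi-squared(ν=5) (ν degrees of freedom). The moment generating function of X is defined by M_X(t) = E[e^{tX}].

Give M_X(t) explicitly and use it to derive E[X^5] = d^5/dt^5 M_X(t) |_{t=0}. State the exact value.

E[X^5] = M^(5)(0) = 45045

M_X(t) = (1 - 2*t)^(-5/2)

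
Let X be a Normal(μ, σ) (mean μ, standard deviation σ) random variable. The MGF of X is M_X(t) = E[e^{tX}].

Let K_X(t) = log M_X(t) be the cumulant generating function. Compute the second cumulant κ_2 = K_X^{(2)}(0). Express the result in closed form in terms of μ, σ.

M_X(t) = e^(μ*t + σ^2*t^2/2)
K_X(t) = log M_X(t) = μ*t + σ^2*t^2/2
D^2[K](t) = σ^2

κ_2 = D^2[K](0) = σ^2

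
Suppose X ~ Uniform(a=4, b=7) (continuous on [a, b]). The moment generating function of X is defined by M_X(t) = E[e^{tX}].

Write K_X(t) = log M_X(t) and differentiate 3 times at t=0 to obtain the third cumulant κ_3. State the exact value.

M_X(t) = (e^(7*t) - e^(4*t))/(3*t)
K_X(t) = log M_X(t) = -log(t) + log(e^(7*t) - e^(4*t)) - log(3)
K^(3)(t) = (27*t^3*e^(6*t) + 27*t^3*e^(3*t) - 2*e^(9*t) + 6*e^(6*t) - 6*e^(3*t) + 2)/(t^3*e^(9*t) - 3*t^3*e^(6*t) + 3*t^3*e^(3*t) - t^3)

κ_3 = K^(3)(0) = 0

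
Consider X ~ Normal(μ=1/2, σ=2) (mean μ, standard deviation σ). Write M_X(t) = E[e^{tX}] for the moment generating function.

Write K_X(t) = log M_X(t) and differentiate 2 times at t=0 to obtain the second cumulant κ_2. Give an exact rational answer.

κ_2 = d^2K/dt^2 |_{t=0} = 4

M_X(t) = e^(2*t^2 + t/2)
K_X(t) = log M_X(t) = 2*t^2 + t/2
dK/dt = 4*t + 1/2
d^2K/dt^2 = 4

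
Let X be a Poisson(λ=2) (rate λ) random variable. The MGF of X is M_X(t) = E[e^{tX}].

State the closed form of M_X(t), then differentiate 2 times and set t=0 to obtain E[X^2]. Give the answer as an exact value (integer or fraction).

E[X^2] = M′′(0) = 6

M_X(t) = e^(2*e^(t) - 2)
M′(t) = 2*e^(-2)*e^(t)*e^(2*e^(t))
M′′(t) = (4*e^(2*t)*e^(2*e^(t)) + 2*e^(t)*e^(2*e^(t)))*e^(-2)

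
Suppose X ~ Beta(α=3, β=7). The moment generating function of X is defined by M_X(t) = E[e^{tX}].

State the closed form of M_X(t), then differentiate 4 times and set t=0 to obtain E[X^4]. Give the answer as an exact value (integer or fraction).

M_X(t) = ₁F₁(3; 10; t)
M′(t) = 3*₁F₁(4; 11; t)/10
M′′(t) = 6*₁F₁(5; 12; t)/55
M′′′(t) = ₁F₁(6; 13; t)/22
M′′′′(t) = 3*₁F₁(7; 14; t)/143

E[X^4] = M′′′′(0) = 3/143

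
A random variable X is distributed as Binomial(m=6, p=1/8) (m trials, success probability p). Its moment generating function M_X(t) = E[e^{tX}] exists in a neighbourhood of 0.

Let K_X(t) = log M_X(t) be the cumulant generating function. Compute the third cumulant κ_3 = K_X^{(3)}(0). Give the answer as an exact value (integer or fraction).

M_X(t) = (e^(t)/8 + 7/8)^6
K_X(t) = log M_X(t) = 6*log(e^(t)/8 + 7/8)
D^3[K](t) = (-42*e^(2*t) + 294*e^(t))/(e^(3*t) + 21*e^(2*t) + 147*e^(t) + 343)

κ_3 = D^3[K](0) = 63/128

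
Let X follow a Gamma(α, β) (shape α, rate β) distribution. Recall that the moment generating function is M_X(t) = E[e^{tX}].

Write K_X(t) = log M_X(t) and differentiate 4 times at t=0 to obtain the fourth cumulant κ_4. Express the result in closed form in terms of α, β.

M_X(t) = (β/(β - t))^α
K_X(t) = log M_X(t) = α*(log(β) - log(β - t))
dK/dt = -α/(-β + t)
d^2K/dt^2 = α/(β^2 - 2*β*t + t^2)
d^3K/dt^3 = -2*α/(-β^3 + 3*β^2*t - 3*β*t^2 + t^3)
d^4K/dt^4 = 6*α/(β^4 - 4*β^3*t + 6*β^2*t^2 - 4*β*t^3 + t^4)

κ_4 = d^4K/dt^4 |_{t=0} = 6*α/β^4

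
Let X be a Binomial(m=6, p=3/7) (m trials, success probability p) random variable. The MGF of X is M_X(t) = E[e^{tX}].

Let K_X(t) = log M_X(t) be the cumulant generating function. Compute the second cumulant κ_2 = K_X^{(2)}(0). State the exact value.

M_X(t) = (3*e^(t)/7 + 4/7)^6
K_X(t) = log M_X(t) = 6*log(3*e^(t)/7 + 4/7)
dK/dt = 18*e^(t)/(3*e^(t) + 4)
d^2K/dt^2 = 72*e^(t)/(9*e^(2*t) + 24*e^(t) + 16)

κ_2 = d^2K/dt^2 |_{t=0} = 72/49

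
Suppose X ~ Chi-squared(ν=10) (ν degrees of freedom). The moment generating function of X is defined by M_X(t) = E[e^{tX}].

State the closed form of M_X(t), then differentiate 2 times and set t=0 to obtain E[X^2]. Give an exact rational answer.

E[X^2] = M′′(0) = 120

M_X(t) = (1 - 2*t)^(-5)
M′(t) = 10/(64*t^6 - 192*t^5 + 240*t^4 - 160*t^3 + 60*t^2 - 12*t + 1)
M′′(t) = -120/(128*t^7 - 448*t^6 + 672*t^5 - 560*t^4 + 280*t^3 - 84*t^2 + 14*t - 1)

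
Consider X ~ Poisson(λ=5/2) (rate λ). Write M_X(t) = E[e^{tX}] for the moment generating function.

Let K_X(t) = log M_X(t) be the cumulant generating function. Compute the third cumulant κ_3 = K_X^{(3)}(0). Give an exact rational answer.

κ_3 = K^(3)(0) = 5/2

M_X(t) = e^(5*e^(t)/2 - 5/2)
K_X(t) = log M_X(t) = 5*e^(t)/2 - 5/2
K^(3)(t) = 5*e^(t)/2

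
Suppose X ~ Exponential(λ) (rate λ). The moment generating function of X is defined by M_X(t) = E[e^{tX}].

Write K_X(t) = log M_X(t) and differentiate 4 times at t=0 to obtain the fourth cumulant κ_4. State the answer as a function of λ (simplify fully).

M_X(t) = λ/(λ - t)
K_X(t) = log M_X(t) = log(λ) - log(λ - t)
D^4[K](t) = 6/(λ^4 - 4*λ^3*t + 6*λ^2*t^2 - 4*λ*t^3 + t^4)

κ_4 = D^4[K](0) = 6/λ^4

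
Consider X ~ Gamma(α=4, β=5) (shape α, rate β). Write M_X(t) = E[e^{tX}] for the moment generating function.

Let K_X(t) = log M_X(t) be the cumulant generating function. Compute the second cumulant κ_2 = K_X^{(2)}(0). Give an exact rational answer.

M_X(t) = 625/(5 - t)^4
K_X(t) = log M_X(t) = -4*log(5 - t) + 4*log(5)
dK/dt = -4/(t - 5)
d^2K/dt^2 = 4/(t^2 - 10*t + 25)

κ_2 = d^2K/dt^2 |_{t=0} = 4/25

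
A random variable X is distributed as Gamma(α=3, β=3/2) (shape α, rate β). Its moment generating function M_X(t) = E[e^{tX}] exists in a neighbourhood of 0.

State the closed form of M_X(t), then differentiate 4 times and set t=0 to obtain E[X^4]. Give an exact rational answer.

M_X(t) = 27/(8*(3/2 - t)^3)
D^4[M](t) = -155520/(128*t^7 - 1344*t^6 + 6048*t^5 - 15120*t^4 + 22680*t^3 - 20412*t^2 + 10206*t - 2187)

E[X^4] = D^4[M](0) = 640/9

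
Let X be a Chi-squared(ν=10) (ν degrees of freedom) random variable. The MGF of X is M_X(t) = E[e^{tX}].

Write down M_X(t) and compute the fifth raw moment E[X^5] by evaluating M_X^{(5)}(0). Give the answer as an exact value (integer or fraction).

M_X(t) = (1 - 2*t)^(-5)
dM/dt = 10/(64*t^6 - 192*t^5 + 240*t^4 - 160*t^3 + 60*t^2 - 12*t + 1)
d^2M/dt^2 = -120/(128*t^7 - 448*t^6 + 672*t^5 - 560*t^4 + 280*t^3 - 84*t^2 + 14*t - 1)
d^3M/dt^3 = 1680/(256*t^8 - 1024*t^7 + 1792*t^6 - 1792*t^5 + 1120*t^4 - 448*t^3 + 112*t^2 - 16*t + 1)
d^4M/dt^4 = -26880/(512*t^9 - 2304*t^8 + 4608*t^7 - 5376*t^6 + 4032*t^5 - 2016*t^4 + 672*t^3 - 144*t^2 + 18*t - 1)
d^5M/dt^5 = 483840/(1024*t^10 - 5120*t^9 + 11520*t^8 - 15360*t^7 + 13440*t^6 - 8064*t^5 + 3360*t^4 - 960*t^3 + 180*t^2 - 20*t + 1)

E[X^5] = d^5M/dt^5 |_{t=0} = 483840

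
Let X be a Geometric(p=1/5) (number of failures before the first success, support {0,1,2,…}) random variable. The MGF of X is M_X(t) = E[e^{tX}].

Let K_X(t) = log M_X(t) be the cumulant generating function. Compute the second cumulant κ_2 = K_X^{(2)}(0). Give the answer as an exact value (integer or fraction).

M_X(t) = 1/(5*(1 - 4*e^(t)/5))
K_X(t) = log M_X(t) = -log(1 - 4*e^(t)/5) - log(5)
K′(t) = -4*e^(t)/(4*e^(t) - 5)
K′′(t) = 20*e^(t)/(16*e^(2*t) - 40*e^(t) + 25)

κ_2 = K′′(0) = 20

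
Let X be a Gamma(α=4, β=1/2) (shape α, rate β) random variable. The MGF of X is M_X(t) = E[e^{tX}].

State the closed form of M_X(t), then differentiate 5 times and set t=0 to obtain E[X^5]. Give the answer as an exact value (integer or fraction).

M_X(t) = 1/(16*(1/2 - t)^4)
dM/dt = -8/(32*t^5 - 80*t^4 + 80*t^3 - 40*t^2 + 10*t - 1)
d^2M/dt^2 = 80/(64*t^6 - 192*t^5 + 240*t^4 - 160*t^3 + 60*t^2 - 12*t + 1)
d^3M/dt^3 = -960/(128*t^7 - 448*t^6 + 672*t^5 - 560*t^4 + 280*t^3 - 84*t^2 + 14*t - 1)
d^4M/dt^4 = 13440/(256*t^8 - 1024*t^7 + 1792*t^6 - 1792*t^5 + 1120*t^4 - 448*t^3 + 112*t^2 - 16*t + 1)
d^5M/dt^5 = -215040/(512*t^9 - 2304*t^8 + 4608*t^7 - 5376*t^6 + 4032*t^5 - 2016*t^4 + 672*t^3 - 144*t^2 + 18*t - 1)

E[X^5] = d^5M/dt^5 |_{t=0} = 215040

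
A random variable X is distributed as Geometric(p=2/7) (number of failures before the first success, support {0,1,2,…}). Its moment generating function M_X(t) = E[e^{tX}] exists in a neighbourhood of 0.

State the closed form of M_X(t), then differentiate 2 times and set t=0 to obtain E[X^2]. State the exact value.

M_X(t) = 2/(7*(1 - 5*e^(t)/7))
M′(t) = 10*e^(t)/(25*e^(2*t) - 70*e^(t) + 49)
M′′(t) = (-50*e^(2*t) - 70*e^(t))/(125*e^(3*t) - 525*e^(2*t) + 735*e^(t) - 343)

E[X^2] = M′′(0) = 15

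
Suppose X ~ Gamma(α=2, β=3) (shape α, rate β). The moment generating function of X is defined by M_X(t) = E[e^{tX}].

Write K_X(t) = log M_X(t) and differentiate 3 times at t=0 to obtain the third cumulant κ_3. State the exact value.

M_X(t) = 9/(3 - t)^2
K_X(t) = log M_X(t) = -2*log(3 - t) + 2*log(3)
dK/dt = -2/(t - 3)
d^2K/dt^2 = 2/(t^2 - 6*t + 9)
d^3K/dt^3 = -4/(t^3 - 9*t^2 + 27*t - 27)

κ_3 = d^3K/dt^3 |_{t=0} = 4/27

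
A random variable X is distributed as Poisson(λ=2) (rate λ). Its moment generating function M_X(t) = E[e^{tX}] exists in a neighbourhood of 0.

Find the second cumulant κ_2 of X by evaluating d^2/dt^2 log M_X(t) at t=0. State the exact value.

κ_2 = d^2K/dt^2 |_{t=0} = 2

M_X(t) = e^(2*e^(t) - 2)
K_X(t) = log M_X(t) = 2*e^(t) - 2
dK/dt = 2*e^(t)
d^2K/dt^2 = 2*e^(t)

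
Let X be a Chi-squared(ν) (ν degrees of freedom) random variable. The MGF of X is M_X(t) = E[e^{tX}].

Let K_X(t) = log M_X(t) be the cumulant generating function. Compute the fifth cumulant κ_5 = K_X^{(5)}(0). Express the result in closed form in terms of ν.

M_X(t) = (1 - 2*t)^(-ν/2)
K_X(t) = log M_X(t) = -ν*log(1 - 2*t)/2
K′(t) = -ν/(2*t - 1)
K′′(t) = 2*ν/(4*t^2 - 4*t + 1)
K′′′(t) = -8*ν/(8*t^3 - 12*t^2 + 6*t - 1)
K′′′′(t) = 48*ν/(16*t^4 - 32*t^3 + 24*t^2 - 8*t + 1)
K′′′′′(t) = -384*ν/(32*t^5 - 80*t^4 + 80*t^3 - 40*t^2 + 10*t - 1)

κ_5 = K′′′′′(0) = 384*ν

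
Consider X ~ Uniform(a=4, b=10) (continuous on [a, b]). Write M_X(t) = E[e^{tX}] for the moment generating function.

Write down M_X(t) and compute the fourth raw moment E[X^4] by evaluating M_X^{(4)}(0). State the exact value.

M_X(t) = (e^(10*t) - e^(4*t))/(6*t)
dM/dt = (10*t*e^(10*t) - 4*t*e^(4*t) - e^(10*t) + e^(4*t))/(6*t^2)
d^2M/dt^2 = (50*t^2*e^(10*t) - 8*t^2*e^(4*t) - 10*t*e^(10*t) + 4*t*e^(4*t) + e^(10*t) - e^(4*t))/(3*t^3)
d^3M/dt^3 = (500*t^3*e^(10*t) - 32*t^3*e^(4*t) - 150*t^2*e^(10*t) + 24*t^2*e^(4*t) + 30*t*e^(10*t) - 12*t*e^(4*t) - 3*e^(10*t) + 3*e^(4*t))/(3*t^4)

E[X^4] = d^4M/dt^4 |_{t=0} = 16496/5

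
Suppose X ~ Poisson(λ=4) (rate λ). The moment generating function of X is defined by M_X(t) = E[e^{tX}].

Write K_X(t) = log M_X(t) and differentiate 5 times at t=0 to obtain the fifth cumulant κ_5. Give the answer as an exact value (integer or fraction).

κ_5 = K′′′′′(0) = 4

M_X(t) = e^(4*e^(t) - 4)
K_X(t) = log M_X(t) = 4*e^(t) - 4
K′(t) = 4*e^(t)
K′′(t) = 4*e^(t)
K′′′(t) = 4*e^(t)
K′′′′(t) = 4*e^(t)
K′′′′′(t) = 4*e^(t)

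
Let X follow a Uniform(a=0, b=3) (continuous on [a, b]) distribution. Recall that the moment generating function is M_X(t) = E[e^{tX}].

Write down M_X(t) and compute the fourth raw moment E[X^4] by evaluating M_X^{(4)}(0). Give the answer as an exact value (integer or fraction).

M_X(t) = (e^(3*t) - 1)/(3*t)
M′(t) = (3*t*e^(3*t) - e^(3*t) + 1)/(3*t^2)
M′′(t) = (9*t^2*e^(3*t) - 6*t*e^(3*t) + 2*e^(3*t) - 2)/(3*t^3)
M′′′(t) = (9*t^3*e^(3*t) - 9*t^2*e^(3*t) + 6*t*e^(3*t) - 2*e^(3*t) + 2)/t^4
M′′′′(t) = (27*t^4*e^(3*t) - 36*t^3*e^(3*t) + 36*t^2*e^(3*t) - 24*t*e^(3*t) + 8*e^(3*t) - 8)/t^5

E[X^4] = M′′′′(0) = 81/5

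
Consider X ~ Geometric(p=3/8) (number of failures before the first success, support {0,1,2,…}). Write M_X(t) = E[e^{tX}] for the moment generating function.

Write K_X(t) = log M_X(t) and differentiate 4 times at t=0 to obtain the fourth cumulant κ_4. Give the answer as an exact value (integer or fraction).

κ_4 = D^4[K](0) = 3320/27

M_X(t) = 3/(8*(1 - 5*e^(t)/8))
K_X(t) = log M_X(t) = -log(1 - 5*e^(t)/8) - 3*log(2) + log(3)
D^4[K](t) = (1000*e^(3*t) + 6400*e^(2*t) + 2560*e^(t))/(625*e^(4*t) - 4000*e^(3*t) + 9600*e^(2*t) - 10240*e^(t) + 4096)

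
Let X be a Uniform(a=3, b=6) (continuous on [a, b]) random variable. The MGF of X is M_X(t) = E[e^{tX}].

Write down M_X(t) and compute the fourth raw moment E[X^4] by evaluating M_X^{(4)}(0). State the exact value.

E[X^4] = M′′′′(0) = 2511/5

M_X(t) = (e^(6*t) - e^(3*t))/(3*t)
M′(t) = (6*t*e^(6*t) - 3*t*e^(3*t) - e^(6*t) + e^(3*t))/(3*t^2)
M′′(t) = (36*t^2*e^(6*t) - 9*t^2*e^(3*t) - 12*t*e^(6*t) + 6*t*e^(3*t) + 2*e^(6*t) - 2*e^(3*t))/(3*t^3)
M′′′(t) = (72*t^3*e^(6*t) - 9*t^3*e^(3*t) - 36*t^2*e^(6*t) + 9*t^2*e^(3*t) + 12*t*e^(6*t) - 6*t*e^(3*t) - 2*e^(6*t) + 2*e^(3*t))/t^4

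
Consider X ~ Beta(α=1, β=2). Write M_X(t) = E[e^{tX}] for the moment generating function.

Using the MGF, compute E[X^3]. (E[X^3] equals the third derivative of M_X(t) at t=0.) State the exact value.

M_X(t) = ₁F₁(1; 3; t)
M′(t) = ₁F₁(2; 4; t)/3
M′′(t) = ₁F₁(3; 5; t)/6
M′′′(t) = ₁F₁(4; 6; t)/10

E[X^3] = M′′′(0) = 1/10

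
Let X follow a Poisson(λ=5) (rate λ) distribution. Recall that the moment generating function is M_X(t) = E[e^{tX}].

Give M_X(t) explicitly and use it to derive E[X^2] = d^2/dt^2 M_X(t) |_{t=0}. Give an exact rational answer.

M_X(t) = e^(5*e^(t) - 5)
dM/dt = 5*e^(-5)*e^(t)*e^(5*e^(t))
d^2M/dt^2 = (25*e^(2*t)*e^(5*e^(t)) + 5*e^(t)*e^(5*e^(t)))*e^(-5)

E[X^2] = d^2M/dt^2 |_{t=0} = 30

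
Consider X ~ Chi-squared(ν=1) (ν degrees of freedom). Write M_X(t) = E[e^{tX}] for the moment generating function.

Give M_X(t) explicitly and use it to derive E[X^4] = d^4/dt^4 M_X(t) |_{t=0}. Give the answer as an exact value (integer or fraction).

M_X(t) = 1/√(1 - 2*t)
M′(t) = -1/(2*t*√(1 - 2*t) - √(1 - 2*t))
M′′(t) = 3/(4*t^2*√(1 - 2*t) - 4*t*√(1 - 2*t) + √(1 - 2*t))
M′′′(t) = -15/(8*t^3*√(1 - 2*t) - 12*t^2*√(1 - 2*t) + 6*t*√(1 - 2*t) - √(1 - 2*t))
M′′′′(t) = 105/(16*t^4*√(1 - 2*t) - 32*t^3*√(1 - 2*t) + 24*t^2*√(1 - 2*t) - 8*t*√(1 - 2*t) + √(1 - 2*t))

E[X^4] = M′′′′(0) = 105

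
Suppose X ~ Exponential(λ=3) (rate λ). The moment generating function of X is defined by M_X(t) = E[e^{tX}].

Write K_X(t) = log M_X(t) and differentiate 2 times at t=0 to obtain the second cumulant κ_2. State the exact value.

κ_2 = d^2K/dt^2 |_{t=0} = 1/9

M_X(t) = 3/(3 - t)
K_X(t) = log M_X(t) = -log(3 - t) + log(3)
dK/dt = -1/(t - 3)
d^2K/dt^2 = 1/(t^2 - 6*t + 9)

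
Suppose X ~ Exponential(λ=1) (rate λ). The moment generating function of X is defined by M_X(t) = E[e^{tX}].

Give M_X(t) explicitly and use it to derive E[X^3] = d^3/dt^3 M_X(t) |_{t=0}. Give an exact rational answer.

E[X^3] = M^(3)(0) = 6

M_X(t) = 1/(1 - t)
M^(3)(t) = 6/(t^4 - 4*t^3 + 6*t^2 - 4*t + 1)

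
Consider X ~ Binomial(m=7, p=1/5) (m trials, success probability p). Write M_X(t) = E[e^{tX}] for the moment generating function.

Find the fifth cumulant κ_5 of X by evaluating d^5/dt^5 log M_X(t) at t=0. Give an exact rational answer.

M_X(t) = (e^(t)/5 + 4/5)^7
K_X(t) = log M_X(t) = 7*log(e^(t)/5 + 4/5)
K′(t) = 7*e^(t)/(e^(t) + 4)
K′′(t) = 28*e^(t)/(e^(2*t) + 8*e^(t) + 16)
K′′′(t) = (-28*e^(2*t) + 112*e^(t))/(e^(3*t) + 12*e^(2*t) + 48*e^(t) + 64)
K′′′′(t) = (28*e^(3*t) - 448*e^(2*t) + 448*e^(t))/(e^(4*t) + 16*e^(3*t) + 96*e^(2*t) + 256*e^(t) + 256)
K′′′′′(t) = (-28*e^(4*t) + 1232*e^(3*t) - 4928*e^(2*t) + 1792*e^(t))/(e^(5*t) + 20*e^(4*t) + 160*e^(3*t) + 640*e^(2*t) + 1280*e^(t) + 1024)

κ_5 = K′′′′′(0) = -1932/3125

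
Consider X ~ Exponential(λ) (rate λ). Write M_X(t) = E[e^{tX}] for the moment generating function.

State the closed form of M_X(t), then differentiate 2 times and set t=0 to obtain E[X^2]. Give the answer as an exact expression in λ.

M_X(t) = λ/(λ - t)
M^(2)(t) = -2*λ/(-λ^3 + 3*λ^2*t - 3*λ*t^2 + t^3)

E[X^2] = M^(2)(0) = 2/λ^2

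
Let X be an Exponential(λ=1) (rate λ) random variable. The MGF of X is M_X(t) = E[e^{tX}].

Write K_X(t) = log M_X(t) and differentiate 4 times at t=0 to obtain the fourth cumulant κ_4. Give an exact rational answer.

κ_4 = D^4[K](0) = 6

M_X(t) = 1/(1 - t)
K_X(t) = log M_X(t) = -log(1 - t)
D^4[K](t) = 6/(t^4 - 4*t^3 + 6*t^2 - 4*t + 1)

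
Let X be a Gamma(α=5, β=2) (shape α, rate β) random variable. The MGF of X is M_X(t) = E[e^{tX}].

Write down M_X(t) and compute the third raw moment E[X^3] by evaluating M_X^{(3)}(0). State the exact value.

M_X(t) = 32/(2 - t)^5
M′(t) = 160/(t^6 - 12*t^5 + 60*t^4 - 160*t^3 + 240*t^2 - 192*t + 64)
M′′(t) = -960/(t^7 - 14*t^6 + 84*t^5 - 280*t^4 + 560*t^3 - 672*t^2 + 448*t - 128)
M′′′(t) = 6720/(t^8 - 16*t^7 + 112*t^6 - 448*t^5 + 1120*t^4 - 1792*t^3 + 1792*t^2 - 1024*t + 256)

E[X^3] = M′′′(0) = 105/4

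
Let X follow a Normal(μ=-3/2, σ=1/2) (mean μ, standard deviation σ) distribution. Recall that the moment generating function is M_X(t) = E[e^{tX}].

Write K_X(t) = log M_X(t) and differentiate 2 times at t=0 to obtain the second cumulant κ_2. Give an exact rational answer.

M_X(t) = e^(t^2/8 - 3*t/2)
K_X(t) = log M_X(t) = t^2/8 - 3*t/2
K′(t) = t/4 - 3/2
K′′(t) = 1/4

κ_2 = K′′(0) = 1/4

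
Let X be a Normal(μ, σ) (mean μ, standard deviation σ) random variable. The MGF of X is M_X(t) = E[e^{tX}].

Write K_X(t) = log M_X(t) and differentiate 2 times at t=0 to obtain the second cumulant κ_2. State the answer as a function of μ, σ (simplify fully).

κ_2 = D^2[K](0) = σ^2

M_X(t) = e^(μ*t + σ^2*t^2/2)
K_X(t) = log M_X(t) = μ*t + σ^2*t^2/2
D^2[K](t) = σ^2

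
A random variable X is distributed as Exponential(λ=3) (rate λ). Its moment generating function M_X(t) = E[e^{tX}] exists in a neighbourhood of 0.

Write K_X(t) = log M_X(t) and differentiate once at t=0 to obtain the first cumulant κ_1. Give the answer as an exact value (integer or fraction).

M_X(t) = 3/(3 - t)
K_X(t) = log M_X(t) = -log(3 - t) + log(3)
D[K](t) = -1/(t - 3)

κ_1 = D[K](0) = 1/3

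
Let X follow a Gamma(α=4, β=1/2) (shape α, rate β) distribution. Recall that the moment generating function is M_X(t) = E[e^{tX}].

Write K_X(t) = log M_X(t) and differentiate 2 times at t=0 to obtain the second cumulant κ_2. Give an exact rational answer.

M_X(t) = 1/(16*(1/2 - t)^4)
K_X(t) = log M_X(t) = -4*log(1/2 - t) - 4*log(2)
D^2[K](t) = 16/(4*t^2 - 4*t + 1)

κ_2 = D^2[K](0) = 16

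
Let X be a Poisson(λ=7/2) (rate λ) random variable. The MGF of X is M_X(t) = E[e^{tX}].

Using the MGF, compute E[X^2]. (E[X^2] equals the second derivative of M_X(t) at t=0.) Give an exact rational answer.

E[X^2] = M^(2)(0) = 63/4

M_X(t) = e^(7*e^(t)/2 - 7/2)
M^(2)(t) = (49*e^(2*t)*e^(7*e^(t)/2) + 14*e^(t)*e^(7*e^(t)/2))*e^(-7/2)/4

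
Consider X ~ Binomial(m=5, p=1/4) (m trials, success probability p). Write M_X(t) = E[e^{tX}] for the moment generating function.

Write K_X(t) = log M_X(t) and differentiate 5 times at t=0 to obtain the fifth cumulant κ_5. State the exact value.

M_X(t) = (e^(t)/4 + 3/4)^5
K_X(t) = log M_X(t) = 5*log(e^(t)/4 + 3/4)
D^5[K](t) = (-15*e^(4*t) + 495*e^(3*t) - 1485*e^(2*t) + 405*e^(t))/(e^(5*t) + 15*e^(4*t) + 90*e^(3*t) + 270*e^(2*t) + 405*e^(t) + 243)

κ_5 = D^5[K](0) = -75/128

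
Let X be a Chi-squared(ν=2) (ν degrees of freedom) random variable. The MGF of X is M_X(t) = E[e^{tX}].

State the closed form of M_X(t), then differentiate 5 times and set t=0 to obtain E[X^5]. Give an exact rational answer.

E[X^5] = M′′′′′(0) = 3840

M_X(t) = 1/(1 - 2*t)
M′(t) = 2/(4*t^2 - 4*t + 1)
M′′(t) = -8/(8*t^3 - 12*t^2 + 6*t - 1)
M′′′(t) = 48/(16*t^4 - 32*t^3 + 24*t^2 - 8*t + 1)
M′′′′(t) = -384/(32*t^5 - 80*t^4 + 80*t^3 - 40*t^2 + 10*t - 1)
M′′′′′(t) = 3840/(64*t^6 - 192*t^5 + 240*t^4 - 160*t^3 + 60*t^2 - 12*t + 1)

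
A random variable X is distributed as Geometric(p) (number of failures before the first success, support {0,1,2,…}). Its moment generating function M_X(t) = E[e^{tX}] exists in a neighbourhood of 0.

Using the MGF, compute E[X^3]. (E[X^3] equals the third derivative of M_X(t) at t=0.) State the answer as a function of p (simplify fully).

E[X^3] = d^3M/dt^3 |_{t=0} = -1 + 7/p - 12/p^2 + 6/p^3

M_X(t) = p/(-(1 - p)*e^(t) + 1)
dM/dt = (-p^2*e^(t) + p*e^(t))/(p^2*e^(2*t) - 2*p*e^(2*t) + 2*p*e^(t) + e^(2*t) - 2*e^(t) + 1)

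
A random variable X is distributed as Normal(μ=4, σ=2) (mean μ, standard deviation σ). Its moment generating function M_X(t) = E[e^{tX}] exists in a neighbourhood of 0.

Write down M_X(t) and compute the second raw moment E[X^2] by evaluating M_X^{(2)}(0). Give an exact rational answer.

E[X^2] = d^2M/dt^2 |_{t=0} = 20

M_X(t) = e^(2*t^2 + 4*t)
dM/dt = 4*t*e^(4*t)*e^(2*t^2) + 4*e^(4*t)*e^(2*t^2)
d^2M/dt^2 = 16*t^2*e^(4*t)*e^(2*t^2) + 32*t*e^(4*t)*e^(2*t^2) + 20*e^(4*t)*e^(2*t^2)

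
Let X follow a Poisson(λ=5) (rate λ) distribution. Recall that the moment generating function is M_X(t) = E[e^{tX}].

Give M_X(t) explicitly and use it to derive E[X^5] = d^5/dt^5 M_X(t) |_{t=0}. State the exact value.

M_X(t) = e^(5*e^(t) - 5)
D^5[M](t) = (3125*e^(5*t)*e^(5*e^(t)) + 6250*e^(4*t)*e^(5*e^(t)) + 3125*e^(3*t)*e^(5*e^(t)) + 375*e^(2*t)*e^(5*e^(t)) + 5*e^(t)*e^(5*e^(t)))*e^(-5)

E[X^5] = D^5[M](0) = 12880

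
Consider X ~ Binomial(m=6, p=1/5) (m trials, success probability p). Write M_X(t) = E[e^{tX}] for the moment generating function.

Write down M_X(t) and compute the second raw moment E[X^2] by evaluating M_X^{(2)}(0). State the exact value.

M_X(t) = (e^(t)/5 + 4/5)^6
D^2[M](t) = 36*e^(6*t)/15625 + 24*e^(5*t)/625 + 768*e^(4*t)/3125 + 2304*e^(3*t)/3125 + 3072*e^(2*t)/3125 + 6144*e^(t)/15625

E[X^2] = D^2[M](0) = 12/5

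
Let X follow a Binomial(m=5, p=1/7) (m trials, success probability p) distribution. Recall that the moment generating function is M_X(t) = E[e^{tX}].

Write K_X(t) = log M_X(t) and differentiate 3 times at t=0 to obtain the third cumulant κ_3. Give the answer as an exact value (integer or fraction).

M_X(t) = (e^(t)/7 + 6/7)^5
K_X(t) = log M_X(t) = 5*log(e^(t)/7 + 6/7)
K^(3)(t) = (-30*e^(2*t) + 180*e^(t))/(e^(3*t) + 18*e^(2*t) + 108*e^(t) + 216)

κ_3 = K^(3)(0) = 150/343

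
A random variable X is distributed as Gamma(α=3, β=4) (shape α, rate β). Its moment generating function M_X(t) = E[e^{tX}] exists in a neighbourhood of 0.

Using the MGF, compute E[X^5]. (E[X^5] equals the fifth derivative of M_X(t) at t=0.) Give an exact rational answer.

M_X(t) = 64/(4 - t)^3
M^(5)(t) = 161280/(t^8 - 32*t^7 + 448*t^6 - 3584*t^5 + 17920*t^4 - 57344*t^3 + 114688*t^2 - 131072*t + 65536)

E[X^5] = M^(5)(0) = 315/128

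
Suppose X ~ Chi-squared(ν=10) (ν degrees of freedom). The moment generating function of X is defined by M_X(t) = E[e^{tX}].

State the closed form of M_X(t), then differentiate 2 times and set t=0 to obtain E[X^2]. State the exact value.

E[X^2] = M^(2)(0) = 120

M_X(t) = (1 - 2*t)^(-5)
M^(2)(t) = -120/(128*t^7 - 448*t^6 + 672*t^5 - 560*t^4 + 280*t^3 - 84*t^2 + 14*t - 1)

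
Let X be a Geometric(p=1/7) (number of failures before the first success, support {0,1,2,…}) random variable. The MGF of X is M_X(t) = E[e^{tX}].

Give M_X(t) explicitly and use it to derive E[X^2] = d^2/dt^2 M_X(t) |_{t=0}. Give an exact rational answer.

M_X(t) = 1/(7*(1 - 6*e^(t)/7))
dM/dt = 6*e^(t)/(36*e^(2*t) - 84*e^(t) + 49)
d^2M/dt^2 = (-36*e^(2*t) - 42*e^(t))/(216*e^(3*t) - 756*e^(2*t) + 882*e^(t) - 343)

E[X^2] = d^2M/dt^2 |_{t=0} = 78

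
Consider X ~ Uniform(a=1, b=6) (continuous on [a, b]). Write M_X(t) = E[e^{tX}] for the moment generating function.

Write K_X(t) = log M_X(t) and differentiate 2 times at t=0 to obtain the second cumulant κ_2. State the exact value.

κ_2 = d^2K/dt^2 |_{t=0} = 25/12

M_X(t) = (e^(6*t) - e^(t))/(5*t)
K_X(t) = log M_X(t) = -log(t) + log(e^(6*t) - e^(t)) - log(5)
dK/dt = (6*t*e^(5*t) - t - e^(5*t) + 1)/(t*e^(5*t) - t)
d^2K/dt^2 = (-25*t^2*e^(5*t) + e^(10*t) - 2*e^(5*t) + 1)/(t^2*e^(10*t) - 2*t^2*e^(5*t) + t^2)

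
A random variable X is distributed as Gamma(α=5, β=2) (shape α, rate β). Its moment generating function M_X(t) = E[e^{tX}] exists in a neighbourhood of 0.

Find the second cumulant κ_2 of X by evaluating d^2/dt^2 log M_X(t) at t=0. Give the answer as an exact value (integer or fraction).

M_X(t) = 32/(2 - t)^5
K_X(t) = log M_X(t) = -5*log(2 - t) + 5*log(2)
K^(2)(t) = 5/(t^2 - 4*t + 4)

κ_2 = K^(2)(0) = 5/4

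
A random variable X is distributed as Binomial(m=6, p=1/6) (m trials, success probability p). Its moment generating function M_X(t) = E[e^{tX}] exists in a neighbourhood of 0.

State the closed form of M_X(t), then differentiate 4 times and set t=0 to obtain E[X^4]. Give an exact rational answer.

M_X(t) = (e^(t)/6 + 5/6)^6
D^4[M](t) = e^(6*t)/36 + 3125*e^(5*t)/7776 + 500*e^(4*t)/243 + 625*e^(3*t)/144 + 3125*e^(2*t)/972 + 3125*e^(t)/7776

E[X^4] = D^4[M](0) = 94/9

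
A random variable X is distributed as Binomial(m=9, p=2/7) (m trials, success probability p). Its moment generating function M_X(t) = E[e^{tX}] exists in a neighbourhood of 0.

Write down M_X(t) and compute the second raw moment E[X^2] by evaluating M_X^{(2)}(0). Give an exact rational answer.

M_X(t) = (2*e^(t)/7 + 5/7)^9

E[X^2] = d^2M/dt^2 |_{t=0} = 414/49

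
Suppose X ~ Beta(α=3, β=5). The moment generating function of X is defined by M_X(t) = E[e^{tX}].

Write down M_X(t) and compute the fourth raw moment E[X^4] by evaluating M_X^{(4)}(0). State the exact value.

M_X(t) = ₁F₁(3; 8; t)
M′(t) = 3*₁F₁(4; 9; t)/8
M′′(t) = ₁F₁(5; 10; t)/6
M′′′(t) = ₁F₁(6; 11; t)/12
M′′′′(t) = ₁F₁(7; 12; t)/22

E[X^4] = M′′′′(0) = 1/22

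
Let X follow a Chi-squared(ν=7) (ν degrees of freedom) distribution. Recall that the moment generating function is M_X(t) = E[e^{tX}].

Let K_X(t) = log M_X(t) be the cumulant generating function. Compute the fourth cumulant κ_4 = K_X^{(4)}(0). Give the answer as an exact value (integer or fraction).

M_X(t) = (1 - 2*t)^(-7/2)
K_X(t) = log M_X(t) = -7*log(1 - 2*t)/2
D^4[K](t) = 336/(16*t^4 - 32*t^3 + 24*t^2 - 8*t + 1)

κ_4 = D^4[K](0) = 336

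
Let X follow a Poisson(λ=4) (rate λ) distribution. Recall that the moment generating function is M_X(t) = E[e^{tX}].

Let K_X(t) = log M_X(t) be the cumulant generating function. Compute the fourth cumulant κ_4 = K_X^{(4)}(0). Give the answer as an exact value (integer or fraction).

M_X(t) = e^(4*e^(t) - 4)
K_X(t) = log M_X(t) = 4*e^(t) - 4
K^(4)(t) = 4*e^(t)

κ_4 = K^(4)(0) = 4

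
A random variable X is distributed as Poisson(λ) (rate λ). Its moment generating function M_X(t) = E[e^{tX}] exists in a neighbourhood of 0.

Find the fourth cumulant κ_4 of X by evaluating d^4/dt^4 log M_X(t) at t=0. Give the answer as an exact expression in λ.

κ_4 = D^4[K](0) = λ

M_X(t) = e^(λ*(e^(t) - 1))
K_X(t) = log M_X(t) = λ*(e^(t) - 1)
D^4[K](t) = λ*e^(t)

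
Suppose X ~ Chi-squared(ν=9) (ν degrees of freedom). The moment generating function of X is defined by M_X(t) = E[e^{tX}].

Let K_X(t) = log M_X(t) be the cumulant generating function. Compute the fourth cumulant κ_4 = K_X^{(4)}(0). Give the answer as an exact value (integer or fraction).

κ_4 = D^4[K](0) = 432

M_X(t) = (1 - 2*t)^(-9/2)
K_X(t) = log M_X(t) = -9*log(1 - 2*t)/2
D^4[K](t) = 432/(16*t^4 - 32*t^3 + 24*t^2 - 8*t + 1)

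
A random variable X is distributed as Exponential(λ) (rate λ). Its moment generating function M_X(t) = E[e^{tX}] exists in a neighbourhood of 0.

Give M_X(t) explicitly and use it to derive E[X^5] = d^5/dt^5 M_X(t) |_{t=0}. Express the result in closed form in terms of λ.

E[X^5] = M^(5)(0) = 120/λ^5

M_X(t) = λ/(λ - t)
M^(5)(t) = 120*λ/(λ^6 - 6*λ^5*t + 15*λ^4*t^2 - 20*λ^3*t^3 + 15*λ^2*t^4 - 6*λ*t^5 + t^6)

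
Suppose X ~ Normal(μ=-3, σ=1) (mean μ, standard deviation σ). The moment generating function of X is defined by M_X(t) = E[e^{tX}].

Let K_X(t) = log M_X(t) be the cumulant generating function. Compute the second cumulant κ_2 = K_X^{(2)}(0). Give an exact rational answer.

M_X(t) = e^(t^2/2 - 3*t)
K_X(t) = log M_X(t) = t^2/2 - 3*t
D^2[K](t) = 1

κ_2 = D^2[K](0) = 1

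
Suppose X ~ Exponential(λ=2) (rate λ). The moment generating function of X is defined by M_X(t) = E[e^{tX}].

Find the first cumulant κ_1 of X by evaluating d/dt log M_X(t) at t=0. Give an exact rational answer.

M_X(t) = 2/(2 - t)
K_X(t) = log M_X(t) = -log(2 - t) + log(2)
K′(t) = -1/(t - 2)

κ_1 = K′(0) = 1/2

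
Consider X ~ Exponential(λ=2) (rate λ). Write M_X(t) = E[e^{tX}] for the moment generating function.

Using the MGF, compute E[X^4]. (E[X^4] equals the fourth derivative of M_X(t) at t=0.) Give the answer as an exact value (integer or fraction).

M_X(t) = 2/(2 - t)
dM/dt = 2/(t^2 - 4*t + 4)
d^2M/dt^2 = -4/(t^3 - 6*t^2 + 12*t - 8)
d^3M/dt^3 = 12/(t^4 - 8*t^3 + 24*t^2 - 32*t + 16)
d^4M/dt^4 = -48/(t^5 - 10*t^4 + 40*t^3 - 80*t^2 + 80*t - 32)

E[X^4] = d^4M/dt^4 |_{t=0} = 3/2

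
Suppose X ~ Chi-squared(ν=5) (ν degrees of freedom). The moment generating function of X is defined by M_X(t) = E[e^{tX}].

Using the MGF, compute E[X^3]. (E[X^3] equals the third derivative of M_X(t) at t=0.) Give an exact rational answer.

M_X(t) = (1 - 2*t)^(-5/2)
M^(3)(t) = -315/(32*t^5*√(1 - 2*t) - 80*t^4*√(1 - 2*t) + 80*t^3*√(1 - 2*t) - 40*t^2*√(1 - 2*t) + 10*t*√(1 - 2*t) - √(1 - 2*t))

E[X^3] = M^(3)(0) = 315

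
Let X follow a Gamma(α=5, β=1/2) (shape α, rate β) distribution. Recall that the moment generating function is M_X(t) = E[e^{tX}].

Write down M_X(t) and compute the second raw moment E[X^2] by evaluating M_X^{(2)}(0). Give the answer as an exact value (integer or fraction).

E[X^2] = D^2[M](0) = 120

M_X(t) = 1/(32*(1/2 - t)^5)
D^2[M](t) = -120/(128*t^7 - 448*t^6 + 672*t^5 - 560*t^4 + 280*t^3 - 84*t^2 + 14*t - 1)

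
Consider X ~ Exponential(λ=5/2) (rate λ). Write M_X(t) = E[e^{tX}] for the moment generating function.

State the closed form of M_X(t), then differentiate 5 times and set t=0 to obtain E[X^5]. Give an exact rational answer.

M_X(t) = 5/(2*(5/2 - t))
M′(t) = 10/(4*t^2 - 20*t + 25)
M′′(t) = -40/(8*t^3 - 60*t^2 + 150*t - 125)
M′′′(t) = 240/(16*t^4 - 160*t^3 + 600*t^2 - 1000*t + 625)
M′′′′(t) = -1920/(32*t^5 - 400*t^4 + 2000*t^3 - 5000*t^2 + 6250*t - 3125)
M′′′′′(t) = 19200/(64*t^6 - 960*t^5 + 6000*t^4 - 20000*t^3 + 37500*t^2 - 37500*t + 15625)

E[X^5] = M′′′′′(0) = 768/625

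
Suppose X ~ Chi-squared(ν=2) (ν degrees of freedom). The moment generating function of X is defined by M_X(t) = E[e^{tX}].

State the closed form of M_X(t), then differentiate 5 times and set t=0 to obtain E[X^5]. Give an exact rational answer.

M_X(t) = 1/(1 - 2*t)
dM/dt = 2/(4*t^2 - 4*t + 1)
d^2M/dt^2 = -8/(8*t^3 - 12*t^2 + 6*t - 1)
d^3M/dt^3 = 48/(16*t^4 - 32*t^3 + 24*t^2 - 8*t + 1)
d^4M/dt^4 = -384/(32*t^5 - 80*t^4 + 80*t^3 - 40*t^2 + 10*t - 1)
d^5M/dt^5 = 3840/(64*t^6 - 192*t^5 + 240*t^4 - 160*t^3 + 60*t^2 - 12*t + 1)

E[X^5] = d^5M/dt^5 |_{t=0} = 3840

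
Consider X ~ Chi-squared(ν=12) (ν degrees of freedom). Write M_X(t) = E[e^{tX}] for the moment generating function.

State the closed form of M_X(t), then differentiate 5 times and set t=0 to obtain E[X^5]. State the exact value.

M_X(t) = (1 - 2*t)^(-6)
dM/dt = -12/(128*t^7 - 448*t^6 + 672*t^5 - 560*t^4 + 280*t^3 - 84*t^2 + 14*t - 1)
d^2M/dt^2 = 168/(256*t^8 - 1024*t^7 + 1792*t^6 - 1792*t^5 + 1120*t^4 - 448*t^3 + 112*t^2 - 16*t + 1)
d^3M/dt^3 = -2688/(512*t^9 - 2304*t^8 + 4608*t^7 - 5376*t^6 + 4032*t^5 - 2016*t^4 + 672*t^3 - 144*t^2 + 18*t - 1)
d^4M/dt^4 = 48384/(1024*t^10 - 5120*t^9 + 11520*t^8 - 15360*t^7 + 13440*t^6 - 8064*t^5 + 3360*t^4 - 960*t^3 + 180*t^2 - 20*t + 1)
d^5M/dt^5 = -967680/(2048*t^11 - 11264*t^10 + 28160*t^9 - 42240*t^8 + 42240*t^7 - 29568*t^6 + 14784*t^5 - 5280*t^4 + 1320*t^3 - 220*t^2 + 22*t - 1)

E[X^5] = d^5M/dt^5 |_{t=0} = 967680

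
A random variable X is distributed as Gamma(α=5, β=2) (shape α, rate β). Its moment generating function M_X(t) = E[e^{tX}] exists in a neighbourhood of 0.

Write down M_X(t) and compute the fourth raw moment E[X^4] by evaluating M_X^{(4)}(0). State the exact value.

E[X^4] = d^4M/dt^4 |_{t=0} = 105

M_X(t) = 32/(2 - t)^5
dM/dt = 160/(t^6 - 12*t^5 + 60*t^4 - 160*t^3 + 240*t^2 - 192*t + 64)
d^2M/dt^2 = -960/(t^7 - 14*t^6 + 84*t^5 - 280*t^4 + 560*t^3 - 672*t^2 + 448*t - 128)
d^3M/dt^3 = 6720/(t^8 - 16*t^7 + 112*t^6 - 448*t^5 + 1120*t^4 - 1792*t^3 + 1792*t^2 - 1024*t + 256)
d^4M/dt^4 = -53760/(t^9 - 18*t^8 + 144*t^7 - 672*t^6 + 2016*t^5 - 4032*t^4 + 5376*t^3 - 4608*t^2 + 2304*t - 512)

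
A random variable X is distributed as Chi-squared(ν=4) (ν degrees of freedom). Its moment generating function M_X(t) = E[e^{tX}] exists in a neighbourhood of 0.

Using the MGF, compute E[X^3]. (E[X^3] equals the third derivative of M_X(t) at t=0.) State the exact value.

M_X(t) = (1 - 2*t)^(-2)
M^(3)(t) = -192/(32*t^5 - 80*t^4 + 80*t^3 - 40*t^2 + 10*t - 1)

E[X^3] = M^(3)(0) = 192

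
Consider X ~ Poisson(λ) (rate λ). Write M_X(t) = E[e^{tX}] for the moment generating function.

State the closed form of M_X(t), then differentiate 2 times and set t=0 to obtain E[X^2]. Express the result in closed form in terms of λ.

M_X(t) = e^(λ*(e^(t) - 1))
M′(t) = λ*e^(-λ)*e^(t)*e^(λ*e^(t))
M′′(t) = (λ^2*e^(2*t)*e^(λ*e^(t)) + λ*e^(t)*e^(λ*e^(t)))*e^(-λ)

E[X^2] = M′′(0) = λ*(λ + 1)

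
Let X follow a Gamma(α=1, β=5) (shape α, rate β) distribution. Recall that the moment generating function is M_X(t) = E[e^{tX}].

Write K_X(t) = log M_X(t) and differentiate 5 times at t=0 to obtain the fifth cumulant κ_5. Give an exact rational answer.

M_X(t) = 5/(5 - t)
K_X(t) = log M_X(t) = -log(5 - t) + log(5)
dK/dt = -1/(t - 5)
d^2K/dt^2 = 1/(t^2 - 10*t + 25)
d^3K/dt^3 = -2/(t^3 - 15*t^2 + 75*t - 125)
d^4K/dt^4 = 6/(t^4 - 20*t^3 + 150*t^2 - 500*t + 625)
d^5K/dt^5 = -24/(t^5 - 25*t^4 + 250*t^3 - 1250*t^2 + 3125*t - 3125)

κ_5 = d^5K/dt^5 |_{t=0} = 24/3125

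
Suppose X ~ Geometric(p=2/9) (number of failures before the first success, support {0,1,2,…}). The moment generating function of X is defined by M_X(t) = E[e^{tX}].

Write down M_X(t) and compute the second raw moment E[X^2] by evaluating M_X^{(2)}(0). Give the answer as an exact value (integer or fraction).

M_X(t) = 2/(9*(1 - 7*e^(t)/9))
M′(t) = 14*e^(t)/(49*e^(2*t) - 126*e^(t) + 81)
M′′(t) = (-98*e^(2*t) - 126*e^(t))/(343*e^(3*t) - 1323*e^(2*t) + 1701*e^(t) - 729)

E[X^2] = M′′(0) = 28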